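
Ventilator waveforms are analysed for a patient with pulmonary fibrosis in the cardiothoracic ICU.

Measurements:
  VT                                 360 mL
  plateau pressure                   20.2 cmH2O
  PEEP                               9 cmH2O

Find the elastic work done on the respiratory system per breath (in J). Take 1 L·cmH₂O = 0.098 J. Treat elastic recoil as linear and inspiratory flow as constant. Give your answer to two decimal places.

0.20

Elastic work ≈ ½ × (Pplat − PEEP) × Vt = 0.5 × (20.2 − 9) × 0.360 L = 0.5 × 11.2 × 0.360 = 2.016 L·cmH2O.
× 0.098 J/(L·cmH2O) → 0.1976 J.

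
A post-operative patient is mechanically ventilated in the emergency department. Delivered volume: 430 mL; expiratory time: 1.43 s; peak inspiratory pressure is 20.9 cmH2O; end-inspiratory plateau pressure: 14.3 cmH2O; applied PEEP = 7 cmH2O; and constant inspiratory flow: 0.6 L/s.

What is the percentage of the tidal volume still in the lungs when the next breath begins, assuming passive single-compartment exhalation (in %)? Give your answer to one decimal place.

11.0

R = (PIP − Pplat)/V̇ = (20.9 − 14.3) / 0.6 = 6.6/0.6 = 11.0 cmH2O·s/L.
C = Vt/(Pplat − PEEP) = 430.0 / (14.3 − 7) = 430.0/7.3 = 58.904 mL/cmH2O.
τ = R × C = 11.0 × 0.0589 L/cmH2O = 0.6479 s.
Fraction remaining at end-expiration = e^(−Te/τ) = e^(−1.43/0.6479) = 0.11 → 11.0%.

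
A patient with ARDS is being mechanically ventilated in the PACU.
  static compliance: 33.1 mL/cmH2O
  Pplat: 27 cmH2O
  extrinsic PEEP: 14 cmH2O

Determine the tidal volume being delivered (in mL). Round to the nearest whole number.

Vt = Cstat × (Pplat − PEEP) = 33.1 × (27 − 14) = 33.1 × 13.0 = 430.3 mL.

430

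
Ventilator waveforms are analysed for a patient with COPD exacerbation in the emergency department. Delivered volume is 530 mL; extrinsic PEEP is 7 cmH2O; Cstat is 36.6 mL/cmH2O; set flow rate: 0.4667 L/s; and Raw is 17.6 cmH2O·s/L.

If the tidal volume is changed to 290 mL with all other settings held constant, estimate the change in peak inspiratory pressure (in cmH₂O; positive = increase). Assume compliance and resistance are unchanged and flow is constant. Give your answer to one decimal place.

PIP = Vt/C + R·V̇ + PEEP (constant-flow equation of motion).
Only the elastic term changes: ΔPIP = ΔVt / C = (290 − 530) / 36.6 = -6.557 cmH2O.

-6.6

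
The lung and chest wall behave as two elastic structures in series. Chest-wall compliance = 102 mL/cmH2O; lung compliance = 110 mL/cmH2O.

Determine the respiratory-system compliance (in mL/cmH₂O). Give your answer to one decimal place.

52.9

Lung and chest wall are elastances in series: 1/Crs = 1/CL + 1/Ccw.
1/Crs = 1/110 + 1/102 = 0.01889.
Crs = 52.938 mL/cmH2O.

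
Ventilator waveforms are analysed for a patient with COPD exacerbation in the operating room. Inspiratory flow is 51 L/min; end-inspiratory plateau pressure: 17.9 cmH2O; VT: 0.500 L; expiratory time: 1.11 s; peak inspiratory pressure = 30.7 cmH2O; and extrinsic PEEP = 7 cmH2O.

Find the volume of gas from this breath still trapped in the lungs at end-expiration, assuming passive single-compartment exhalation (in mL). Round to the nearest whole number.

Flow: 51 L/min ÷ 60 = 0.85 L/s.
R = (PIP − Pplat)/V̇ = (30.7 − 17.9) / 0.85 = 12.8/0.85 = 15.059 cmH2O·s/L.
C = Vt/(Pplat − PEEP) = 500.0 / (17.9 − 7) = 500.0/10.9 = 45.872 mL/cmH2O.
τ = R × C = 15.059 × 0.04587 L/cmH2O = 0.6908 s.
Fraction remaining = e^(−Te/τ) = e^(−1.11/0.6908) = 0.2005.
Trapped volume = 500.0 × 0.2005 = 100.25 mL.

100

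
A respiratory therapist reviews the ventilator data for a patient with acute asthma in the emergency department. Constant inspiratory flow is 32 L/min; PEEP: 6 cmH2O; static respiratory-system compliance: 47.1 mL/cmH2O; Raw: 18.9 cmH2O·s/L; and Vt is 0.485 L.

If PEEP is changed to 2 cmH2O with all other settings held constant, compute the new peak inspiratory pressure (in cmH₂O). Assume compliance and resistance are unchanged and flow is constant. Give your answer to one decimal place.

Flow: 32 L/min ÷ 60 = 0.5333 L/s.
PIP = Vt/C + R·V̇ + PEEP (constant-flow equation of motion).
Only the baseline term changes: ΔPIP = ΔPEEP = 2 − 6 = -4.0 cmH2O.
Original PIP = 485/47.1 + 18.9×0.5333 + 6 = 26.377 cmH2O; new PIP = 26.377 + (-4.0) = 22.377 cmH2O.

22.4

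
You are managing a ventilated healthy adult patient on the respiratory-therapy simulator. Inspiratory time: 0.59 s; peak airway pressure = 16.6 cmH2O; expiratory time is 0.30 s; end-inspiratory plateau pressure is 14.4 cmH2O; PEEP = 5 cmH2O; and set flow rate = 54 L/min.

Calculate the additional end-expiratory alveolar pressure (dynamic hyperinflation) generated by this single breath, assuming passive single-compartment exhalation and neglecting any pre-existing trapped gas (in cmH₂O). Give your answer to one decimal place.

Flow: 54 L/min ÷ 60 = 0.9 L/s.
Vt = flow × Ti = 0.9 L/s × 0.59 s × 1000 mL/L = 531.0 mL.
R = (PIP − Pplat)/V̇ = (16.6 − 14.4) / 0.9 = 2.2/0.9 = 2.444 cmH2O·s/L.
C = Vt/(Pplat − PEEP) = 531.0 / (14.4 − 5) = 531.0/9.4 = 56.489 mL/cmH2O.
τ = R × C = 2.444 × 0.05649 L/cmH2O = 0.1381 s.
Fraction remaining = e^(−Te/τ) = e^(−0.30/0.1381) = 0.1139; trapped volume = 531.0 × 0.1139 = 60.481 mL.
Additional alveolar pressure from trapping ≈ V_trapped / C = 60.481 / 56.489 = 1.071 cmH2O.

1.1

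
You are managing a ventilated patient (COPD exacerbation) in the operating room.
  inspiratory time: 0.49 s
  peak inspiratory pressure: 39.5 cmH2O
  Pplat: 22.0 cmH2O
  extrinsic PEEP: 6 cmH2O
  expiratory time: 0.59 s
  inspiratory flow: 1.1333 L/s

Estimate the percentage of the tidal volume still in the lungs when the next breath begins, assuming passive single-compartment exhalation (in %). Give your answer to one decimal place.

Vt = flow × Ti = 1.1333 L/s × 0.49 s × 1000 mL/L = 555.32 mL.
R = (PIP − Pplat)/V̇ = (39.5 − 22.0) / 1.1333 = 17.5/1.1333 = 15.442 cmH2O·s/L.
C = Vt/(Pplat − PEEP) = 555.32 / (22.0 − 6) = 555.32/16.0 = 34.708 mL/cmH2O.
τ = R × C = 15.442 × 0.03471 L/cmH2O = 0.536 s.
Fraction remaining at end-expiration = e^(−Te/τ) = e^(−0.59/0.536) = 0.3326 → 33.26%.

33.3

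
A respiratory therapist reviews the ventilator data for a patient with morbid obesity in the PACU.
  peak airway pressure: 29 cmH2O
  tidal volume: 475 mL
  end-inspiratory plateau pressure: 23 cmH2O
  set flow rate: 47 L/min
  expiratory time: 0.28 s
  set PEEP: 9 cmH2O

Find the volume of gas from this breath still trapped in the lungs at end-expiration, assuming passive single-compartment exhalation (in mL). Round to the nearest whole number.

Flow: 47 L/min ÷ 60 = 0.7833 L/s.
R = (PIP − Pplat)/V̇ = (29 − 23) / 0.7833 = 6.0/0.7833 = 7.66 cmH2O·s/L.
C = Vt/(Pplat − PEEP) = 475.0 / (23 − 9) = 475.0/14.0 = 33.929 mL/cmH2O.
τ = R × C = 7.66 × 0.03393 L/cmH2O = 0.2599 s.
Fraction remaining = e^(−Te/τ) = e^(−0.28/0.2599) = 0.3405.
Trapped volume = 475.0 × 0.3405 = 161.74 mL.

162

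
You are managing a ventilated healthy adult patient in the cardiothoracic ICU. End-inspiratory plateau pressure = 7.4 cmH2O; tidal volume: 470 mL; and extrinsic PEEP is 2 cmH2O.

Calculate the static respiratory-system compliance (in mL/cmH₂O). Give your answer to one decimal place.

Cstat = Vt / (Pplat − PEEP) = 470 / (7.4 − 2) = 470 / 5.4 = 87.037 mL/cmH2O.

87.0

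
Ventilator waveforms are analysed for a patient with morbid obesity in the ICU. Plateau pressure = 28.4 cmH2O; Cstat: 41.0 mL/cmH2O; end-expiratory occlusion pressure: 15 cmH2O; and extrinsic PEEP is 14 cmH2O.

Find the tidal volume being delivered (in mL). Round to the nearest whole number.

End-expiratory occlusion gives total PEEP = 15 cmH2O (intrinsic PEEP = 15 − 14 = 1). Use total PEEP for the elastic gradient.
Vt = Cstat × (Pplat − PEEPtotal) = 41.0 × (28.4 − 15) = 41.0 × 13.4 = 549.4 mL.

549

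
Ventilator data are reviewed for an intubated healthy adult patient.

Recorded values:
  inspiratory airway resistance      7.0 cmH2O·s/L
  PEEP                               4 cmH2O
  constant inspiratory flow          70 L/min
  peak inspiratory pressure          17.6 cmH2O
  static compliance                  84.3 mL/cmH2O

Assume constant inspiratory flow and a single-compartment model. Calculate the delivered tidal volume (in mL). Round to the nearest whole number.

Flow: 70 L/min ÷ 60 = 1.1667 L/s.
Equation of motion (constant flow): PIP = Vt/C + R·V̇ + PEEP.
Vt/C = PIP − R·V̇ − PEEP = 17.6 − 8.167 − 4 = 5.433 cmH2O.
Vt = C × 5.433 = 84.3 × 5.433 = 458.0 mL.

458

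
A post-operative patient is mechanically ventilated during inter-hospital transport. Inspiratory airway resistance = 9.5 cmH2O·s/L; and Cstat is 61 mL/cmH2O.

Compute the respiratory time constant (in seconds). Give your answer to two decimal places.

0.58

τ = R × C = 9.5 × 61 mL/cmH2O = 9.5 × 0.061 L/cmH2O = 0.5795 s.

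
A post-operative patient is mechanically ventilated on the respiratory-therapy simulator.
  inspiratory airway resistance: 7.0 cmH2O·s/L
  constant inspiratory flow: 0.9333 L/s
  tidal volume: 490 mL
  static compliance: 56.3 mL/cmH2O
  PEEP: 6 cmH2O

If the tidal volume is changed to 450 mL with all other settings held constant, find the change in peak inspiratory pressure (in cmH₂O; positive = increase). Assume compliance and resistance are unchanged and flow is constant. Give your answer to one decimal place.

PIP = Vt/C + R·V̇ + PEEP (constant-flow equation of motion).
Only the elastic term changes: ΔPIP = ΔVt / C = (450 − 490) / 56.3 = -0.7105 cmH2O.

-0.7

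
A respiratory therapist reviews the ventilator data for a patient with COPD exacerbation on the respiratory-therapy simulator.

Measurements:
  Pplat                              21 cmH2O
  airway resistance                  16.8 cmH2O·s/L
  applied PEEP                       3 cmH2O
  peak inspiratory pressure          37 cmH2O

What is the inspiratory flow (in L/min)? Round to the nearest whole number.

57

flow = (PIP − Pplat) / Raw = (37 − 21) / 16.8 = 0.9524 L/s × 60 = 57.144 L/min.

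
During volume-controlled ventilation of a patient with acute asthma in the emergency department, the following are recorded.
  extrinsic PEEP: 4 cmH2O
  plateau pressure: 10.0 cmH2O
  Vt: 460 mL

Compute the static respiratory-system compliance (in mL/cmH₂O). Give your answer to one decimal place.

Cstat = Vt / (Pplat − PEEP) = 460 / (10.0 − 4) = 460 / 6.0 = 76.667 mL/cmH2O.

76.7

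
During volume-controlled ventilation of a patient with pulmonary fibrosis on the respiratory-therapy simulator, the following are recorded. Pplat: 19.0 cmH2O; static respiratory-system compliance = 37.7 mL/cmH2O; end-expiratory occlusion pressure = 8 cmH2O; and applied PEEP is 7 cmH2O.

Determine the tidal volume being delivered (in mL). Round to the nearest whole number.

End-expiratory occlusion gives total PEEP = 8 cmH2O (intrinsic PEEP = 8 − 7 = 1). Use total PEEP for the elastic gradient.
Vt = Cstat × (Pplat − PEEPtotal) = 37.7 × (19.0 − 8) = 37.7 × 11.0 = 414.7 mL.

415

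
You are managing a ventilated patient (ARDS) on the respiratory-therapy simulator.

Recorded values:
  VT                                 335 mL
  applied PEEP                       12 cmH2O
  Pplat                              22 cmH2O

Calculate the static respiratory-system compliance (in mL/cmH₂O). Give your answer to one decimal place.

33.5

Cstat = Vt / (Pplat − PEEP) = 335 / (22 − 12) = 335 / 10.0 = 33.5 mL/cmH2O.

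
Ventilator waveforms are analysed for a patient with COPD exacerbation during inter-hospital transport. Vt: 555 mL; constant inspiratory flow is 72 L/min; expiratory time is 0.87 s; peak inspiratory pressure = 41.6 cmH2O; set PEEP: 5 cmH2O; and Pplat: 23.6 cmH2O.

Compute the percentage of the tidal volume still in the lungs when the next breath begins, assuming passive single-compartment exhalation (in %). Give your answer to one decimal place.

Flow: 72 L/min ÷ 60 = 1.2 L/s.
R = (PIP − Pplat)/V̇ = (41.6 − 23.6) / 1.2 = 18.0/1.2 = 15.0 cmH2O·s/L.
C = Vt/(Pplat − PEEP) = 555.0 / (23.6 − 5) = 555.0/18.6 = 29.839 mL/cmH2O.
τ = R × C = 15.0 × 0.02984 L/cmH2O = 0.4476 s.
Fraction remaining at end-expiration = e^(−Te/τ) = e^(−0.87/0.4476) = 0.1432 → 14.32%.

14.3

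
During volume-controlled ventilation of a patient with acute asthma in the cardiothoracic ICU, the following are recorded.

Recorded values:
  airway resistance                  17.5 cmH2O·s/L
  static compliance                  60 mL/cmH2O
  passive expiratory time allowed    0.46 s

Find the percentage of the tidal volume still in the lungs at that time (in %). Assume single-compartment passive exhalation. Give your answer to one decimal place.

64.5

τ = R × C = 17.5 × 60 mL/cmH2O = 17.5 × 0.060 L/cmH2O = 1.05 s.
Passive exhalation: V(t)/V₀ = e^(−t/τ) = e^(−0.46/1.05) = 0.6453.
Fraction remaining = 0.6453 → 64.53%.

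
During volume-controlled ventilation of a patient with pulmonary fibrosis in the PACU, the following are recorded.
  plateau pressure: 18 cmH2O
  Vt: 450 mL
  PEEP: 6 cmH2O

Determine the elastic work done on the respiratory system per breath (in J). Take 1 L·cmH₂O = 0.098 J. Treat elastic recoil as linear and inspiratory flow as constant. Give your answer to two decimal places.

Elastic work ≈ ½ × (Pplat − PEEP) × Vt = 0.5 × (18 − 6) × 0.450 L = 0.5 × 12.0 × 0.450 = 2.7 L·cmH2O.
× 0.098 J/(L·cmH2O) → 0.2646 J.

0.26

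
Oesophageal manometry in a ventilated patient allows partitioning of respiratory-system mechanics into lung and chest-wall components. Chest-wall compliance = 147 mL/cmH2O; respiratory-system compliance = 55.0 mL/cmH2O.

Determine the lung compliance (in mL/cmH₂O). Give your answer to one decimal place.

87.9

1/CL = 1/Crs − 1/Ccw.
1/CL = 1/55.0 − 1/147 = 0.01138.
CL = 87.873 mL/cmH2O.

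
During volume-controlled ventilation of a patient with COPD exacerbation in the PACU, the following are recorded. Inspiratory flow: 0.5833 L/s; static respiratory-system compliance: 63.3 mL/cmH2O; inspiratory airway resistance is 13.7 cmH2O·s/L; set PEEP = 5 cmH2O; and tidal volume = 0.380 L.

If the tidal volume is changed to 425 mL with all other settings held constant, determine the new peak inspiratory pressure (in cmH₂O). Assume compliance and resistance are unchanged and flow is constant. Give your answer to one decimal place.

PIP = Vt/C + R·V̇ + PEEP (constant-flow equation of motion).
Only the elastic term changes: ΔPIP = ΔVt / C = (425 − 380) / 63.3 = 0.7109 cmH2O.
Original PIP = 380/63.3 + 13.7×0.5833 + 5 = 18.994 cmH2O; new PIP = 18.994 + (0.7109) = 19.705 cmH2O.

19.7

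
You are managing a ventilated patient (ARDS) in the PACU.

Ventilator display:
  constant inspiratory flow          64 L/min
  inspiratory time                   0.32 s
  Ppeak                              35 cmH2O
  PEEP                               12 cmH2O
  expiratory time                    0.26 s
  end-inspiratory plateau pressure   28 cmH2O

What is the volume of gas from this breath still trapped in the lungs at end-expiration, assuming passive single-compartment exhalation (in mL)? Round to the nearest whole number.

53

Flow: 64 L/min ÷ 60 = 1.0667 L/s.
Vt = flow × Ti = 1.0667 L/s × 0.32 s × 1000 mL/L = 341.34 mL.
R = (PIP − Pplat)/V̇ = (35 − 28) / 1.0667 = 7.0/1.0667 = 6.562 cmH2O·s/L.
C = Vt/(Pplat − PEEP) = 341.34 / (28 − 12) = 341.34/16.0 = 21.334 mL/cmH2O.
τ = R × C = 6.562 × 0.02133 L/cmH2O = 0.14 s.
Fraction remaining = e^(−Te/τ) = e^(−0.26/0.14) = 0.1561.
Trapped volume = 341.34 × 0.1561 = 53.283 mL.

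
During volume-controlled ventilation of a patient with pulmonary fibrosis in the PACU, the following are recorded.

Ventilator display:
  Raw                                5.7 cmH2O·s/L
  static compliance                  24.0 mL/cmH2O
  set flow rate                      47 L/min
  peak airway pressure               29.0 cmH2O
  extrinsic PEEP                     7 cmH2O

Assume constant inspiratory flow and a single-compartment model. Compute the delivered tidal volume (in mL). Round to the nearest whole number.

Flow: 47 L/min ÷ 60 = 0.7833 L/s.
Equation of motion (constant flow): PIP = Vt/C + R·V̇ + PEEP.
Vt/C = PIP − R·V̇ − PEEP = 29.0 − 4.465 − 7 = 17.535 cmH2O.
Vt = C × 17.535 = 24.0 × 17.535 = 420.84 mL.

421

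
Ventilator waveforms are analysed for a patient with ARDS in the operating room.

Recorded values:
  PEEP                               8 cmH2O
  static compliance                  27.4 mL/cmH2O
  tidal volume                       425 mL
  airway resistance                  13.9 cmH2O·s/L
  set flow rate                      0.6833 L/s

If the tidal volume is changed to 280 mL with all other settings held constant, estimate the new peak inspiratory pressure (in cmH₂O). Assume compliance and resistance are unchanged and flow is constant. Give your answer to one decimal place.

PIP = Vt/C + R·V̇ + PEEP (constant-flow equation of motion).
Only the elastic term changes: ΔPIP = ΔVt / C = (280 − 425) / 27.4 = -5.292 cmH2O.
Original PIP = 425/27.4 + 13.9×0.6833 + 8 = 33.009 cmH2O; new PIP = 33.009 + (-5.292) = 27.717 cmH2O.

27.7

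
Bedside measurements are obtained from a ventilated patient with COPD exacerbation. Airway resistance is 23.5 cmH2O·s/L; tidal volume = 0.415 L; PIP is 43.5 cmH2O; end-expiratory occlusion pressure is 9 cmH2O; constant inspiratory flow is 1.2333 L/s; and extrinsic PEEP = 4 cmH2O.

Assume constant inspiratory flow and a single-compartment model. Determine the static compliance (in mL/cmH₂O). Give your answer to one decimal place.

75.2

Total PEEP = 9 cmH2O (set 4 + intrinsic 5); this is the baseline alveolar pressure.
Equation of motion (constant flow): PIP = Vt/C + R·V̇ + PEEP.
Vt/C = PIP − R·V̇ − PEEP = 43.5 − 23.5×1.2333 − 9 = 43.5 − 28.983 − 9 = 5.517 cmH2O.
C = Vt / 5.517 = 415 / 5.517 = 75.222 mL/cmH2O.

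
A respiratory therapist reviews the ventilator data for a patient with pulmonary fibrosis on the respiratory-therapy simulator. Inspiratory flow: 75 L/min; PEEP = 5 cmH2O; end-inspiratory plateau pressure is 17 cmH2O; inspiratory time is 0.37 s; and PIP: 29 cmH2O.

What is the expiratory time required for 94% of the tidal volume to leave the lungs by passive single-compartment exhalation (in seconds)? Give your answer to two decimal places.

1.04

Flow: 75 L/min ÷ 60 = 1.25 L/s.
Vt = flow × Ti = 1.25 L/s × 0.37 s × 1000 mL/L = 462.5 mL.
R = (PIP − Pplat)/V̇ = (29 − 17) / 1.25 = 12.0/1.25 = 9.6 cmH2O·s/L.
C = Vt/(Pplat − PEEP) = 462.5 / (17 − 5) = 462.5/12.0 = 38.542 mL/cmH2O.
τ = R × C = 9.6 × 0.03854 L/cmH2O = 0.37 s.
t = −τ·ln(1 − 0.94) = −0.37·ln(0.06) = 1.041 s.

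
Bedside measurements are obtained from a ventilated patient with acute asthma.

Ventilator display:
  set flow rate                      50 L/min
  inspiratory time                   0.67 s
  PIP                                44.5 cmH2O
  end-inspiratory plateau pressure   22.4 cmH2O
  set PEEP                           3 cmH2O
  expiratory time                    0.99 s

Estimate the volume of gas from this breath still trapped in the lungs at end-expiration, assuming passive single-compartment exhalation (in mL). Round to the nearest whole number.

Flow: 50 L/min ÷ 60 = 0.8333 L/s.
Vt = flow × Ti = 0.8333 L/s × 0.67 s × 1000 mL/L = 558.31 mL.
R = (PIP − Pplat)/V̇ = (44.5 − 22.4) / 0.8333 = 22.1/0.8333 = 26.521 cmH2O·s/L.
C = Vt/(Pplat − PEEP) = 558.31 / (22.4 − 3) = 558.31/19.4 = 28.779 mL/cmH2O.
τ = R × C = 26.521 × 0.02878 L/cmH2O = 0.7633 s.
Fraction remaining = e^(−Te/τ) = e^(−0.99/0.7633) = 0.2734.
Trapped volume = 558.31 × 0.2734 = 152.64 mL.

153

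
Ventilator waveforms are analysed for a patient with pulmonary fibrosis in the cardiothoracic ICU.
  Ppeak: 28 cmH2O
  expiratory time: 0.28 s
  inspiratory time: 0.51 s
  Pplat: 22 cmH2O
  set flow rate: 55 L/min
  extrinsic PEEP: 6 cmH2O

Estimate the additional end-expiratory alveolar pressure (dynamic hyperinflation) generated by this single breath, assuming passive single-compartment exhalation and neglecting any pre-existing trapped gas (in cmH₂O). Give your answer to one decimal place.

Flow: 55 L/min ÷ 60 = 0.9167 L/s.
Vt = flow × Ti = 0.9167 L/s × 0.51 s × 1000 mL/L = 467.52 mL.
R = (PIP − Pplat)/V̇ = (28 − 22) / 0.9167 = 6.0/0.9167 = 6.545 cmH2O·s/L.
C = Vt/(Pplat − PEEP) = 467.52 / (22 − 6) = 467.52/16.0 = 29.22 mL/cmH2O.
τ = R × C = 6.545 × 0.02922 L/cmH2O = 0.1912 s.
Fraction remaining = e^(−Te/τ) = e^(−0.28/0.1912) = 0.2312; trapped volume = 467.52 × 0.2312 = 108.09 mL.
Additional alveolar pressure from trapping ≈ V_trapped / C = 108.09 / 29.22 = 3.699 cmH2O.

3.7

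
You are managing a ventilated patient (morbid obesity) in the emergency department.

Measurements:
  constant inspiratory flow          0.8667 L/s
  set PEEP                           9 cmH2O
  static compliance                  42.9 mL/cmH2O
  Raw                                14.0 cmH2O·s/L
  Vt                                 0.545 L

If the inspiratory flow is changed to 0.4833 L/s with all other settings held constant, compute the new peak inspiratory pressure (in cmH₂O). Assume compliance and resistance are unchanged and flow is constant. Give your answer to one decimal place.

PIP = Vt/C + R·V̇ + PEEP (constant-flow equation of motion).
Only the resistive term changes: ΔPIP = R × ΔV̇ = 14.0 × (0.4833 − 0.8667) = 14.0 × -0.3834 = -5.368 cmH2O.
Original PIP = 545/42.9 + 14.0×0.8667 + 9 = 33.838 cmH2O; new PIP = 33.838 + (-5.368) = 28.47 cmH2O.

28.5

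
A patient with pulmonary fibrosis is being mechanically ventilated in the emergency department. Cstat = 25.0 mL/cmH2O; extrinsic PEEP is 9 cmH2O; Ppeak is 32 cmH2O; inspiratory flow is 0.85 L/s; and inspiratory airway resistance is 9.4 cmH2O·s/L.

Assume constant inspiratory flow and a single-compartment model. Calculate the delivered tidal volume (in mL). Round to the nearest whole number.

Equation of motion (constant flow): PIP = Vt/C + R·V̇ + PEEP.
Vt/C = PIP − R·V̇ − PEEP = 32 − 7.99 − 9 = 15.01 cmH2O.
Vt = C × 15.01 = 25.0 × 15.01 = 375.25 mL.

375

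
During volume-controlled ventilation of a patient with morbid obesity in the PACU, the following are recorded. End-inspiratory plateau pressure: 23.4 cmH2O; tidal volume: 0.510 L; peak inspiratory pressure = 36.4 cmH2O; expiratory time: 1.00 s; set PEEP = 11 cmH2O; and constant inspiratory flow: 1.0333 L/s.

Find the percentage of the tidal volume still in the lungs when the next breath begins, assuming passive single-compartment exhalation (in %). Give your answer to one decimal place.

14.5

R = (PIP − Pplat)/V̇ = (36.4 − 23.4) / 1.0333 = 13.0/1.0333 = 12.581 cmH2O·s/L.
C = Vt/(Pplat − PEEP) = 510.0 / (23.4 − 11) = 510.0/12.4 = 41.129 mL/cmH2O.
τ = R × C = 12.581 × 0.04113 L/cmH2O = 0.5175 s.
Fraction remaining at end-expiration = e^(−Te/τ) = e^(−1.00/0.5175) = 0.1448 → 14.48%.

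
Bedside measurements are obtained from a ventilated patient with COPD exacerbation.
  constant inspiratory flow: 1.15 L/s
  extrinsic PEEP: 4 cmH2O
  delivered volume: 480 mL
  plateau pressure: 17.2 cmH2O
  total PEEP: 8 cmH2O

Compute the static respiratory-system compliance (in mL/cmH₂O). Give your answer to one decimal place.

End-expiratory occlusion gives total PEEP = 8 cmH2O (intrinsic PEEP = 8 − 4 = 4). Use total PEEP for the elastic gradient.
Cstat = Vt / (Pplat − PEEPtotal) = 480 / (17.2 − 8) = 480 / 9.2 = 52.174 mL/cmH2O.

52.2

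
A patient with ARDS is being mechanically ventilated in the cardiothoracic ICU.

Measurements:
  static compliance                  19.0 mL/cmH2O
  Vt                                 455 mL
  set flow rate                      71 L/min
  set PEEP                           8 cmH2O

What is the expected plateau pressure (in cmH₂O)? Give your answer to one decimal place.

31.9

Pplat = PEEP + Vt / Cstat = 8 + 455 / 19.0 = 8 + 23.947 = 31.947 cmH2O.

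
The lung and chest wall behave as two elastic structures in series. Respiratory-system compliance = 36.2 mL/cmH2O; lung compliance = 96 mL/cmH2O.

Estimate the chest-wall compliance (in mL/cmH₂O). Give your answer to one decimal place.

1/Ccw = 1/Crs − 1/CL.
1/Ccw = 1/36.2 − 1/96 = 0.01721.
Ccw = 58.106 mL/cmH2O.

58.1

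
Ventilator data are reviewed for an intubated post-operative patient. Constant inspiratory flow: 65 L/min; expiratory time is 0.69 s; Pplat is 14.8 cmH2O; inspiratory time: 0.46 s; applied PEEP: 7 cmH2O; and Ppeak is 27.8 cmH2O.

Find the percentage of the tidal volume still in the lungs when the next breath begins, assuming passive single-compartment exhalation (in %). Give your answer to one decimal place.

Flow: 65 L/min ÷ 60 = 1.0833 L/s.
Vt = flow × Ti = 1.0833 L/s × 0.46 s × 1000 mL/L = 498.32 mL.
R = (PIP − Pplat)/V̇ = (27.8 − 14.8) / 1.0833 = 13.0/1.0833 = 12.0 cmH2O·s/L.
C = Vt/(Pplat − PEEP) = 498.32 / (14.8 − 7) = 498.32/7.8 = 63.887 mL/cmH2O.
τ = R × C = 12.0 × 0.06389 L/cmH2O = 0.7667 s.
Fraction remaining at end-expiration = e^(−Te/τ) = e^(−0.69/0.7667) = 0.4066 → 40.66%.

40.7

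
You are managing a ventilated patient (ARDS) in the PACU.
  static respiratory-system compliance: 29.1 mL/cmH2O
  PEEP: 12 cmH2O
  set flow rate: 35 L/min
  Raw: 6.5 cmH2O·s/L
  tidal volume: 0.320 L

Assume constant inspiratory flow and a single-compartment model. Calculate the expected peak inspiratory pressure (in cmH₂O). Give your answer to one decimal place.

26.8

Flow: 35 L/min ÷ 60 = 0.5833 L/s.
Equation of motion (constant flow): PIP = Vt/C + R·V̇ + PEEP.
PIP = 320/29.1 + 6.5×0.5833 + 12 = 10.997 + 3.791 + 12 = 26.788 cmH2O.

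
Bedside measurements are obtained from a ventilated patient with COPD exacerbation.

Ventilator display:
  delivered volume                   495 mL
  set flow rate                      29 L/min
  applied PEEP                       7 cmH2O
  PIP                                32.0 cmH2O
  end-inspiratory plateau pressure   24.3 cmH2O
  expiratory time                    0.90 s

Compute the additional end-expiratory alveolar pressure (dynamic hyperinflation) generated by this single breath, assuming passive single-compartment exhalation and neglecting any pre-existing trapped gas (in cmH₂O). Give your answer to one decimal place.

Flow: 29 L/min ÷ 60 = 0.4833 L/s.
R = (PIP − Pplat)/V̇ = (32.0 − 24.3) / 0.4833 = 7.7/0.4833 = 15.932 cmH2O·s/L.
C = Vt/(Pplat − PEEP) = 495.0 / (24.3 − 7) = 495.0/17.3 = 28.613 mL/cmH2O.
τ = R × C = 15.932 × 0.02861 L/cmH2O = 0.4558 s.
Fraction remaining = e^(−Te/τ) = e^(−0.90/0.4558) = 0.1388; trapped volume = 495.0 × 0.1388 = 68.706 mL.
Additional alveolar pressure from trapping ≈ V_trapped / C = 68.706 / 28.613 = 2.401 cmH2O.

2.4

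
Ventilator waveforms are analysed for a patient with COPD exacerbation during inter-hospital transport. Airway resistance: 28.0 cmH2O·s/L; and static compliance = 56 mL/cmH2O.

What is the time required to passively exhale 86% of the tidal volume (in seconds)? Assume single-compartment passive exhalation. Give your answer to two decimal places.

3.08

τ = R × C = 28.0 × 56 mL/cmH2O = 28.0 × 0.056 L/cmH2O = 1.568 s.
Exhaled fraction f = 1 − e^(−t/τ) → t = −τ·ln(1 − f) = −1.568·ln(0.14) = 3.083 s.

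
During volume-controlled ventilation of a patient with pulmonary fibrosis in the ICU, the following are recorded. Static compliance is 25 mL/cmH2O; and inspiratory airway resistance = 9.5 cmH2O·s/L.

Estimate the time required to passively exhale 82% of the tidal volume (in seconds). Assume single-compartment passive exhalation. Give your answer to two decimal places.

0.41

τ = R × C = 9.5 × 25 mL/cmH2O = 9.5 × 0.025 L/cmH2O = 0.2375 s.
Exhaled fraction f = 1 − e^(−t/τ) → t = −τ·ln(1 − f) = −0.2375·ln(0.18) = 0.4073 s.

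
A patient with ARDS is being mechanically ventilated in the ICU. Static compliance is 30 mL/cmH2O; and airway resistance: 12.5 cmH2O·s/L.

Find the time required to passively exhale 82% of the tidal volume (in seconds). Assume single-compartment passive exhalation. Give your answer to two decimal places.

τ = R × C = 12.5 × 30 mL/cmH2O = 12.5 × 0.030 L/cmH2O = 0.375 s.
Exhaled fraction f = 1 − e^(−t/τ) → t = −τ·ln(1 − f) = −0.375·ln(0.18) = 0.643 s.

0.64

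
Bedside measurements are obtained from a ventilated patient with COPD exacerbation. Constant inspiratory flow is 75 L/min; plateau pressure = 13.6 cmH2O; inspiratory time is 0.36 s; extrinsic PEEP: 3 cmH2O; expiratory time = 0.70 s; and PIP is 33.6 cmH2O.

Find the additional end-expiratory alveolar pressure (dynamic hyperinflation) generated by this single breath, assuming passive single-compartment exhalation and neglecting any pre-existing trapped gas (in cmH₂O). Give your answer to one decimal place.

Flow: 75 L/min ÷ 60 = 1.25 L/s.
Vt = flow × Ti = 1.25 L/s × 0.36 s × 1000 mL/L = 450.0 mL.
R = (PIP − Pplat)/V̇ = (33.6 − 13.6) / 1.25 = 20.0/1.25 = 16.0 cmH2O·s/L.
C = Vt/(Pplat − PEEP) = 450.0 / (13.6 − 3) = 450.0/10.6 = 42.453 mL/cmH2O.
τ = R × C = 16.0 × 0.04245 L/cmH2O = 0.6792 s.
Fraction remaining = e^(−Te/τ) = e^(−0.70/0.6792) = 0.3568; trapped volume = 450.0 × 0.3568 = 160.56 mL.
Additional alveolar pressure from trapping ≈ V_trapped / C = 160.56 / 42.453 = 3.782 cmH2O.

3.8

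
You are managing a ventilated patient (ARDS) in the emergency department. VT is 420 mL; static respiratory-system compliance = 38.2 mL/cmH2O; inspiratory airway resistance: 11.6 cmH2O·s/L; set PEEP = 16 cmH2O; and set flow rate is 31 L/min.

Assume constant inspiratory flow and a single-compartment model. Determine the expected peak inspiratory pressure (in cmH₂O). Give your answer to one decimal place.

33.0

Flow: 31 L/min ÷ 60 = 0.5167 L/s.
Equation of motion (constant flow): PIP = Vt/C + R·V̇ + PEEP.
PIP = 420/38.2 + 11.6×0.5167 + 16 = 10.995 + 5.994 + 16 = 32.989 cmH2O.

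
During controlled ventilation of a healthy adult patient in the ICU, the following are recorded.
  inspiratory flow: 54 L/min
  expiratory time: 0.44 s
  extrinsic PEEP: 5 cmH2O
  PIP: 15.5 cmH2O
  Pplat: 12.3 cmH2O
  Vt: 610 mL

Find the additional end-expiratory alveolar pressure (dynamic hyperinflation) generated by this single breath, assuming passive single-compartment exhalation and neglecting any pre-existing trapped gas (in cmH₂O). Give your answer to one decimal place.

Flow: 54 L/min ÷ 60 = 0.9 L/s.
R = (PIP − Pplat)/V̇ = (15.5 − 12.3) / 0.9 = 3.2/0.9 = 3.556 cmH2O·s/L.
C = Vt/(Pplat − PEEP) = 610.0 / (12.3 − 5) = 610.0/7.3 = 83.562 mL/cmH2O.
τ = R × C = 3.556 × 0.08356 L/cmH2O = 0.2971 s.
Fraction remaining = e^(−Te/τ) = e^(−0.44/0.2971) = 0.2274; trapped volume = 610.0 × 0.2274 = 138.71 mL.
Additional alveolar pressure from trapping ≈ V_trapped / C = 138.71 / 83.562 = 1.66 cmH2O.

1.7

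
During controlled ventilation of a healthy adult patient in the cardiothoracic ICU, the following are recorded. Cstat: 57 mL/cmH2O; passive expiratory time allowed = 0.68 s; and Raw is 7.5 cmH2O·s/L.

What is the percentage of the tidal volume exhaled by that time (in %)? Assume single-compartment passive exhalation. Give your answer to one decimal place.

79.6

τ = R × C = 7.5 × 57 mL/cmH2O = 7.5 × 0.057 L/cmH2O = 0.4275 s.
Passive exhalation: V(t)/V₀ = e^(−t/τ) = e^(−0.68/0.4275) = 0.2038.
Fraction exhaled = 1 − 0.2038 = 0.7962 → 79.62%.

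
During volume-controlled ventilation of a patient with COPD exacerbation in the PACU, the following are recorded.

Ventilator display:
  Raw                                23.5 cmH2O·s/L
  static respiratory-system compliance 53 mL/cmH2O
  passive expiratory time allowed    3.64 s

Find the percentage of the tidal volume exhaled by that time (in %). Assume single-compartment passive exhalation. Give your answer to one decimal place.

94.6

τ = R × C = 23.5 × 53 mL/cmH2O = 23.5 × 0.053 L/cmH2O = 1.246 s.
Passive exhalation: V(t)/V₀ = e^(−t/τ) = e^(−3.64/1.246) = 0.05386.
Fraction exhaled = 1 − 0.05386 = 0.9461 → 94.61%.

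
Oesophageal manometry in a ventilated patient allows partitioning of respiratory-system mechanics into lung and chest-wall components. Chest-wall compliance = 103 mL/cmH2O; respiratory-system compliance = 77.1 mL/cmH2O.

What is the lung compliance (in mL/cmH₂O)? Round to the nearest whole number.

307

1/CL = 1/Crs − 1/Ccw.
1/CL = 1/77.1 − 1/103 = 0.003261.
CL = 306.65 mL/cmH2O.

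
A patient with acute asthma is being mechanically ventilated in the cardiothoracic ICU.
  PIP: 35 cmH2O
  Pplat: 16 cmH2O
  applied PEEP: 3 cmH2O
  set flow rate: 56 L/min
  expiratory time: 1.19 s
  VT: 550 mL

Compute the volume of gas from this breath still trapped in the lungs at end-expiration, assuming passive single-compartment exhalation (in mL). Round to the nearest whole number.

138

Flow: 56 L/min ÷ 60 = 0.9333 L/s.
R = (PIP − Pplat)/V̇ = (35 − 16) / 0.9333 = 19.0/0.9333 = 20.358 cmH2O·s/L.
C = Vt/(Pplat − PEEP) = 550.0 / (16 − 3) = 550.0/13.0 = 42.308 mL/cmH2O.
τ = R × C = 20.358 × 0.04231 L/cmH2O = 0.8613 s.
Fraction remaining = e^(−Te/τ) = e^(−1.19/0.8613) = 0.2512.
Trapped volume = 550.0 × 0.2512 = 138.16 mL.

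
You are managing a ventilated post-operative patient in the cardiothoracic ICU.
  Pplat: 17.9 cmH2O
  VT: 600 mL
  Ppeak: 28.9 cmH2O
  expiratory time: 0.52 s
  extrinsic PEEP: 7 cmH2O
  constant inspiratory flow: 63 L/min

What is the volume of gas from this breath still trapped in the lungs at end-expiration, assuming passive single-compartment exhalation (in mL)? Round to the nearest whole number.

244

Flow: 63 L/min ÷ 60 = 1.05 L/s.
R = (PIP − Pplat)/V̇ = (28.9 − 17.9) / 1.05 = 11.0/1.05 = 10.476 cmH2O·s/L.
C = Vt/(Pplat − PEEP) = 600.0 / (17.9 − 7) = 600.0/10.9 = 55.046 mL/cmH2O.
τ = R × C = 10.476 × 0.05505 L/cmH2O = 0.5767 s.
Fraction remaining = e^(−Te/τ) = e^(−0.52/0.5767) = 0.4059.
Trapped volume = 600.0 × 0.4059 = 243.54 mL.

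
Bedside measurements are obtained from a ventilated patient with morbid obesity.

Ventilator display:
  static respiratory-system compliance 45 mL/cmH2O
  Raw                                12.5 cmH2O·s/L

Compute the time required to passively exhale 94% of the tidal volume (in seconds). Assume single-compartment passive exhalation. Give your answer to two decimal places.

1.58

τ = R × C = 12.5 × 45 mL/cmH2O = 12.5 × 0.045 L/cmH2O = 0.5625 s.
Exhaled fraction f = 1 − e^(−t/τ) → t = −τ·ln(1 − f) = −0.5625·ln(0.06) = 1.583 s.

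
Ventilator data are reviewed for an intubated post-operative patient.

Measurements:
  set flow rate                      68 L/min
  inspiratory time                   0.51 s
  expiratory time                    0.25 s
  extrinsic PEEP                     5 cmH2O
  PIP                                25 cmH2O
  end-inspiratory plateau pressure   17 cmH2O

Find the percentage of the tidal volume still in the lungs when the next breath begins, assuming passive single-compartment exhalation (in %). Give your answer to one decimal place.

Flow: 68 L/min ÷ 60 = 1.1333 L/s.
Vt = flow × Ti = 1.1333 L/s × 0.51 s × 1000 mL/L = 577.98 mL.
R = (PIP − Pplat)/V̇ = (25 − 17) / 1.1333 = 8.0/1.1333 = 7.059 cmH2O·s/L.
C = Vt/(Pplat − PEEP) = 577.98 / (17 − 5) = 577.98/12.0 = 48.165 mL/cmH2O.
τ = R × C = 7.059 × 0.04817 L/cmH2O = 0.34 s.
Fraction remaining at end-expiration = e^(−Te/τ) = e^(−0.25/0.34) = 0.4794 → 47.94%.

47.9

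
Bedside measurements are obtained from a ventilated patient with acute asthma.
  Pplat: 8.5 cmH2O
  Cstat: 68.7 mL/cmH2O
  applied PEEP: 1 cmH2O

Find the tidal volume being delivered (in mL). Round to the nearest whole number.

515

Vt = Cstat × (Pplat − PEEP) = 68.7 × (8.5 − 1) = 68.7 × 7.5 = 515.25 mL.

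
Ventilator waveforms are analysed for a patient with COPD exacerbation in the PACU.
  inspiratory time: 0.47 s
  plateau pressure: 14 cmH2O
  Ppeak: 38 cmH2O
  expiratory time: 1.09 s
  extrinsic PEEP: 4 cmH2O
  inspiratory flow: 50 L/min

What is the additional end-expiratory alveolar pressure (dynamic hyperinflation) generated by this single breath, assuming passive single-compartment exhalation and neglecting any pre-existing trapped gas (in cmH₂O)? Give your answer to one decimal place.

3.8

Flow: 50 L/min ÷ 60 = 0.8333 L/s.
Vt = flow × Ti = 0.8333 L/s × 0.47 s × 1000 mL/L = 391.65 mL.
R = (PIP − Pplat)/V̇ = (38 − 14) / 0.8333 = 24.0/0.8333 = 28.801 cmH2O·s/L.
C = Vt/(Pplat − PEEP) = 391.65 / (14 − 4) = 391.65/10.0 = 39.165 mL/cmH2O.
τ = R × C = 28.801 × 0.03917 L/cmH2O = 1.128 s.
Fraction remaining = e^(−Te/τ) = e^(−1.09/1.128) = 0.3805; trapped volume = 391.65 × 0.3805 = 149.02 mL.
Additional alveolar pressure from trapping ≈ V_trapped / C = 149.02 / 39.165 = 3.805 cmH2O.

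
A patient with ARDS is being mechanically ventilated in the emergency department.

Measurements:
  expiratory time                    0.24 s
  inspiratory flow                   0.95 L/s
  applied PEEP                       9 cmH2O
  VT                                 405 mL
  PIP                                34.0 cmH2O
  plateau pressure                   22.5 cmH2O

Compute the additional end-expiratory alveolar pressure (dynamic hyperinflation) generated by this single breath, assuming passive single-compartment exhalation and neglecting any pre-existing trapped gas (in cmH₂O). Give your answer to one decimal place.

7.0

R = (PIP − Pplat)/V̇ = (34.0 − 22.5) / 0.95 = 11.5/0.95 = 12.105 cmH2O·s/L.
C = Vt/(Pplat − PEEP) = 405.0 / (22.5 − 9) = 405.0/13.5 = 30.0 mL/cmH2O.
τ = R × C = 12.105 × 0.03 L/cmH2O = 0.3632 s.
Fraction remaining = e^(−Te/τ) = e^(−0.24/0.3632) = 0.5164; trapped volume = 405.0 × 0.5164 = 209.14 mL.
Additional alveolar pressure from trapping ≈ V_trapped / C = 209.14 / 30.0 = 6.971 cmH2O.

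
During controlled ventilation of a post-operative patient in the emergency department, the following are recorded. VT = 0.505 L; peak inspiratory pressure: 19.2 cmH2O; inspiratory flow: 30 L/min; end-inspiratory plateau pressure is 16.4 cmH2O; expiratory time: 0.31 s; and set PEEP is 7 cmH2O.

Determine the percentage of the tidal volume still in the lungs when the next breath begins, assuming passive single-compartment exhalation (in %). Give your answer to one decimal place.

35.7

Flow: 30 L/min ÷ 60 = 0.5 L/s.
R = (PIP − Pplat)/V̇ = (19.2 − 16.4) / 0.5 = 2.8/0.5 = 5.6 cmH2O·s/L.
C = Vt/(Pplat − PEEP) = 505.0 / (16.4 − 7) = 505.0/9.4 = 53.723 mL/cmH2O.
τ = R × C = 5.6 × 0.05372 L/cmH2O = 0.3008 s.
Fraction remaining at end-expiration = e^(−Te/τ) = e^(−0.31/0.3008) = 0.3568 → 35.68%.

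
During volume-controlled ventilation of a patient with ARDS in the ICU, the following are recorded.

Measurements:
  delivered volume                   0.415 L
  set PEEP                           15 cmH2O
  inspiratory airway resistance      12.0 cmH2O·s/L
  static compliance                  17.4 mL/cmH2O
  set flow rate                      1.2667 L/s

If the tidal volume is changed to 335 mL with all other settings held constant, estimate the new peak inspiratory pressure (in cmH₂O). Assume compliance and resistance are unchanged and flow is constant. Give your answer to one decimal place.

49.5

PIP = Vt/C + R·V̇ + PEEP (constant-flow equation of motion).
Only the elastic term changes: ΔPIP = ΔVt / C = (335 − 415) / 17.4 = -4.598 cmH2O.
Original PIP = 415/17.4 + 12.0×1.2667 + 15 = 54.051 cmH2O; new PIP = 54.051 + (-4.598) = 49.453 cmH2O.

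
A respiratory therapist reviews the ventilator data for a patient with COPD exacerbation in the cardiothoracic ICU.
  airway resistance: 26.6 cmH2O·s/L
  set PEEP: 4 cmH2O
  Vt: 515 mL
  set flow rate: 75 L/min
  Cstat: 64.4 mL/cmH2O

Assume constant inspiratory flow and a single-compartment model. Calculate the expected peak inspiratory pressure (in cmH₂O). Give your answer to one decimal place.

Flow: 75 L/min ÷ 60 = 1.25 L/s.
Equation of motion (constant flow): PIP = Vt/C + R·V̇ + PEEP.
PIP = 515/64.4 + 26.6×1.25 + 4 = 7.997 + 33.25 + 4 = 45.247 cmH2O.

45.2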